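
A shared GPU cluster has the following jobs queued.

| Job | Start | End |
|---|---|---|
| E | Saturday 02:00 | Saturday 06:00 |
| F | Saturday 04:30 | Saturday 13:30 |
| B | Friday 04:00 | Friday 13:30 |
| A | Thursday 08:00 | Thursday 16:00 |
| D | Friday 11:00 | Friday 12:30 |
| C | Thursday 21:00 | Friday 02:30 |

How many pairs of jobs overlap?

2

Check each pair: they overlap iff neither finishes before the other starts.
Sorted by start: A, C, B, D, E, F.
C starts after A ends, so nothing later overlaps A either.
B starts after C ends, so nothing later overlaps C either.
D starts before B ends → B and D overlap.
E starts after B ends, so nothing later overlaps B either.
E starts after D ends, so nothing later overlaps D either.
F starts before E ends → E and F overlap.
Overlapping pairs: B & D, E & F — 2 in total.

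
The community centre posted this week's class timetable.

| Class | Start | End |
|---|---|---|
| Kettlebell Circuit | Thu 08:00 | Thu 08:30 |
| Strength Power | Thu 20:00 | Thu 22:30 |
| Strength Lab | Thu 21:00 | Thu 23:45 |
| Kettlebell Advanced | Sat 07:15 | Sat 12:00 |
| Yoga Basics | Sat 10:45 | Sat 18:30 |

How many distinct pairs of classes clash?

Two intervals overlap when each starts before the other ends.
Sorted by start: Kettlebell Circuit, Strength Power, Strength Lab, Kettlebell Advanced, Yoga Basics.
Strength Power starts after Kettlebell Circuit ends — done with Kettlebell Circuit.
Strength Lab starts before Strength Power ends → Strength Power and Strength Lab overlap.
Kettlebell Advanced starts after Strength Power ends — done with Strength Power.
Kettlebell Advanced starts after Strength Lab ends — done with Strength Lab.
Yoga Basics starts before Kettlebell Advanced ends → Kettlebell Advanced and Yoga Basics overlap.
Overlapping pairs: Kettlebell Advanced & Yoga Basics, Strength Lab & Strength Power — 2 in total.

2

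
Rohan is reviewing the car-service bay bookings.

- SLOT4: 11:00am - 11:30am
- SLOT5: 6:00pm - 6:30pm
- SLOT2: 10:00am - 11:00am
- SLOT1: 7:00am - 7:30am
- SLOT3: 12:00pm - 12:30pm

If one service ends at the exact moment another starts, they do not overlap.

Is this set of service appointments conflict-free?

Yes

Sorted by start: SLOT1, SLOT2, SLOT4, SLOT3, SLOT5.
SLOT2 starts after SLOT1 ends; SLOT1 is clear from here.
SLOT4 starts exactly when SLOT2 ends (back-to-back, no overlap); SLOT2 is clear from here.
SLOT3 starts after SLOT4 ends; SLOT4 is clear from here.
SLOT5 starts after SLOT3 ends.
Every pair is clear; the schedule has no overlaps.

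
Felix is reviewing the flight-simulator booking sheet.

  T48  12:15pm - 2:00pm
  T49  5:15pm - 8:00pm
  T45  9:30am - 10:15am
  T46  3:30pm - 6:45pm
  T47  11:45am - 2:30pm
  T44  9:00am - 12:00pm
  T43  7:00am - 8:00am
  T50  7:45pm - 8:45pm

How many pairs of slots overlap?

5

Check each pair: they overlap iff neither finishes before the other starts.
Sorted by start: T43, T44, T45, T47, T48, T46, T49, T50.
T44 starts after T43 ends; T43 is clear from here.
T45 starts before T44 ends → T44 and T45 overlap.
T47 starts before T44 ends → T44 and T47 overlap.
T48 starts after T44 ends; T44 is clear from here.
T47 starts after T45 ends; T45 is clear from here.
T48 starts before T47 ends → T47 and T48 overlap.
T46 starts after T47 ends; T47 is clear from here.
T46 starts after T48 ends; T48 is clear from here.
T49 starts before T46 ends → T46 and T49 overlap.
T50 starts after T46 ends.
T50 starts before T49 ends → T49 and T50 overlap.
Overlapping pairs: T44 & T45, T44 & T47, T46 & T49, T47 & T48, T49 & T50 — 5 in total.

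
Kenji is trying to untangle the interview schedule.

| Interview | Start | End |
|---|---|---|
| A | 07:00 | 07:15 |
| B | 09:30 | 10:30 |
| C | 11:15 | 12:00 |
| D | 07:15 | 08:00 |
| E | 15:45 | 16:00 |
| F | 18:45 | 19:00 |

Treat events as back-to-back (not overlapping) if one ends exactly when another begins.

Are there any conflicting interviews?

Sorted by start: A, D, B, C, E, F.
D starts exactly when A ends (back-to-back, no overlap), so nothing later overlaps A either.
B starts after D ends, so nothing later overlaps D either.
C starts after B ends, so nothing later overlaps B either.
E starts after C ends, so nothing later overlaps C either.
F starts after E ends.
Every pair is clear; the schedule has no overlaps.

No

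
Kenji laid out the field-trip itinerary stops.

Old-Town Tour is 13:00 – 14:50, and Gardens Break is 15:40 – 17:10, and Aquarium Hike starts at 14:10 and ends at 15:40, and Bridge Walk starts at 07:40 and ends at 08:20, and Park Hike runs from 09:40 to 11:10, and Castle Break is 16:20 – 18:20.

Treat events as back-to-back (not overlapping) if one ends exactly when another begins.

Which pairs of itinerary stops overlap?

Aquarium Hike & Old-Town Tour, Castle Break & Gardens Break

Sorted by start: Bridge Walk, Park Hike, Old-Town Tour, Aquarium Hike, Gardens Break, Castle Break.
Park Hike starts after Bridge Walk ends — done with Bridge Walk.
Old-Town Tour starts after Park Hike ends — done with Park Hike.
Aquarium Hike starts before Old-Town Tour ends → Old-Town Tour and Aquarium Hike overlap.
Gardens Break starts after Old-Town Tour ends — done with Old-Town Tour.
Gardens Break starts exactly when Aquarium Hike ends (back-to-back, no overlap) — done with Aquarium Hike.
Castle Break starts before Gardens Break ends → Gardens Break and Castle Break overlap.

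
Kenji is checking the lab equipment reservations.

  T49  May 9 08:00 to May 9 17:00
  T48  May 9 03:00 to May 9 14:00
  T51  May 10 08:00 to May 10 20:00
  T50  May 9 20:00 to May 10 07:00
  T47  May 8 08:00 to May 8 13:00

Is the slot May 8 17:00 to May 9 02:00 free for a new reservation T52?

Yes — the slot is free

T47: ends May 8 13:00 at or before T52 starts May 8 17:00 → clear.
T48: starts May 9 03:00 at or after T52 ends May 9 02:00 → clear.
T49: starts May 9 08:00 at or after T52 ends May 9 02:00 → clear.
T50: starts May 9 20:00 at or after T52 ends May 9 02:00 → clear.
T51: starts May 10 08:00 at or after T52 ends May 9 02:00 → clear.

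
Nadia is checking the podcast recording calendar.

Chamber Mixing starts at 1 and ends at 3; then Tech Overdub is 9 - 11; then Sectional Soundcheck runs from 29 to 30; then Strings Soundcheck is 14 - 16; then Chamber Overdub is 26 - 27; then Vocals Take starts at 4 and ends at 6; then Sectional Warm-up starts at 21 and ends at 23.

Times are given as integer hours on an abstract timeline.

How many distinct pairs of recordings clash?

Sorted by start: Chamber Mixing, Vocals Take, Tech Overdub, Strings Soundcheck, Sectional Warm-up, Chamber Overdub, Sectional Soundcheck.
Vocals Take starts after Chamber Mixing ends; Chamber Mixing is clear from here.
Tech Overdub starts after Vocals Take ends; Vocals Take is clear from here.
Strings Soundcheck starts after Tech Overdub ends; Tech Overdub is clear from here.
Sectional Warm-up starts after Strings Soundcheck ends; Strings Soundcheck is clear from here.
Chamber Overdub starts after Sectional Warm-up ends; Sectional Warm-up is clear from here.
Sectional Soundcheck starts after Chamber Overdub ends.
No pair overlaps.

0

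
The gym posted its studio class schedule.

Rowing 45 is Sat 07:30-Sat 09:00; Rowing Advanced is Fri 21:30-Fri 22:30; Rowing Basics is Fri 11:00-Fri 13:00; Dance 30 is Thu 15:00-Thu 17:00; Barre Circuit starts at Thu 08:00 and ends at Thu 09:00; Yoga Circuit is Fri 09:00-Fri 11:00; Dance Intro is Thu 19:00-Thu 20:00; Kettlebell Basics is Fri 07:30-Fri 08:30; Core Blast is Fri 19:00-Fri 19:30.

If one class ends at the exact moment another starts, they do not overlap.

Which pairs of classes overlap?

none

Sorted by start: Barre Circuit, Dance 30, Dance Intro, Kettlebell Basics, Yoga Circuit, Rowing Basics, Core Blast, Rowing Advanced, Rowing 45.
Dance 30 starts after Barre Circuit ends; Barre Circuit is clear from here.
Dance Intro starts after Dance 30 ends; Dance 30 is clear from here.
Kettlebell Basics starts after Dance Intro ends; Dance Intro is clear from here.
Yoga Circuit starts after Kettlebell Basics ends; Kettlebell Basics is clear from here.
Rowing Basics starts exactly when Yoga Circuit ends (back-to-back, no overlap); Yoga Circuit is clear from here.
Core Blast starts after Rowing Basics ends; Rowing Basics is clear from here.
Rowing Advanced starts after Core Blast ends; Core Blast is clear from here.
Rowing 45 starts after Rowing Advanced ends.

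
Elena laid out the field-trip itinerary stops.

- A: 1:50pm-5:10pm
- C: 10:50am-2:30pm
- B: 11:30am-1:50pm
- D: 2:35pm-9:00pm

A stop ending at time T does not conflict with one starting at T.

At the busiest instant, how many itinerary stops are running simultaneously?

Sweep the timeline, counting +1 at each start and −1 at each end (ends before starts at a tie):
10:50am start C → 1
11:30am start B → 2
1:50pm end B → 1
1:50pm start A → 2
2:30pm end C → 1
2:35pm start D → 2
5:10pm end A → 1
9:00pm end D → 0
Peak is 2, at 11:30am (B, C).

2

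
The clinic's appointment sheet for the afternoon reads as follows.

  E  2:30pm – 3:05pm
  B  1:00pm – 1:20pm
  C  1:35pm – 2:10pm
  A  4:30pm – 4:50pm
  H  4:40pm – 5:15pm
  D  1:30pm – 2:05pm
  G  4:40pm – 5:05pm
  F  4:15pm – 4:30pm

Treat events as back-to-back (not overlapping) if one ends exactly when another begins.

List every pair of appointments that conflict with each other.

A & G, A & H, C & D, G & H

Sorted by start: B, D, C, E, F, A, G, H.
D starts after B ends; B is clear from here.
C starts before D ends → D and C overlap.
E starts after D ends; D is clear from here.
E starts after C ends; C is clear from here.
F starts after E ends; E is clear from here.
A starts exactly when F ends (back-to-back, no overlap); F is clear from here.
G starts before A ends → A and G overlap.
H starts before A ends → A and H overlap.
H starts before G ends → G and H overlap.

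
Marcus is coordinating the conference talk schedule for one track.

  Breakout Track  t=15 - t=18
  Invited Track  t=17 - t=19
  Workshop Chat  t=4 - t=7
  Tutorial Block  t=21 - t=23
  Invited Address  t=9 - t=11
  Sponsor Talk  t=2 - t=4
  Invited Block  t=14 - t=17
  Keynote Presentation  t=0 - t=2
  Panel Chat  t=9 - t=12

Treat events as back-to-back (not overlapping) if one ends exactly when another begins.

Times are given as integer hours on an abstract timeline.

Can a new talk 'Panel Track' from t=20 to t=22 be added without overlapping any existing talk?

No — it overlaps Tutorial Block

Keynote Presentation: ends t=2 at or before Panel Track starts t=20 → clear.
Sponsor Talk: ends t=4 at or before Panel Track starts t=20 → clear.
Workshop Chat: ends t=7 at or before Panel Track starts t=20 → clear.
Panel Chat: ends t=12 at or before Panel Track starts t=20 → clear.
Invited Address: ends t=11 at or before Panel Track starts t=20 → clear.
Invited Block: ends t=17 at or before Panel Track starts t=20 → clear.
Breakout Track: ends t=18 at or before Panel Track starts t=20 → clear.
Invited Track: ends t=19 at or before Panel Track starts t=20 → clear.
Tutorial Block: starts t=21 before Panel Track ends t=22, and ends t=23 after Panel Track starts t=20 → overlap.
Panel Track overlaps Tutorial Block.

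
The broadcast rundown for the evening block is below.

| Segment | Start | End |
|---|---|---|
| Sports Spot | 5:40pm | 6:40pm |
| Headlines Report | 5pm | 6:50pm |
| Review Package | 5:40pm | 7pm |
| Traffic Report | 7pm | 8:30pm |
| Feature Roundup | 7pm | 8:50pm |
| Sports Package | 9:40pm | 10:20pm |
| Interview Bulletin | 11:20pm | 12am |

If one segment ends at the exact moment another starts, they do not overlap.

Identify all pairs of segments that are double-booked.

Feature Roundup & Traffic Report, Headlines Report & Review Package, Headlines Report & Sports Spot, Review Package & Sports Spot

Sorted by start: Headlines Report, Sports Spot, Review Package, Traffic Report, Feature Roundup, Sports Package, Interview Bulletin.
Sports Spot starts before Headlines Report ends → Headlines Report and Sports Spot overlap.
Review Package starts before Headlines Report ends → Headlines Report and Review Package overlap.
Traffic Report starts after Headlines Report ends — done with Headlines Report.
Review Package starts before Sports Spot ends → Sports Spot and Review Package overlap.
Traffic Report starts after Sports Spot ends — done with Sports Spot.
Traffic Report starts exactly when Review Package ends (back-to-back, no overlap) — done with Review Package.
Feature Roundup starts before Traffic Report ends → Traffic Report and Feature Roundup overlap.
Sports Package starts after Traffic Report ends — done with Traffic Report.
Sports Package starts after Feature Roundup ends — done with Feature Roundup.
Interview Bulletin starts after Sports Package ends.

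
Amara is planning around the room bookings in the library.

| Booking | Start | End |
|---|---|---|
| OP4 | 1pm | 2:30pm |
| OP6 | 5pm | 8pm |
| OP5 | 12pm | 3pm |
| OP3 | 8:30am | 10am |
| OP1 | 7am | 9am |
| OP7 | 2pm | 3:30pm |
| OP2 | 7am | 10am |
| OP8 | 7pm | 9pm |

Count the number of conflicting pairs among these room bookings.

Two intervals overlap when each starts before the other ends.
Sorted by start: OP1, OP2, OP3, OP5, OP4, OP7, OP6, OP8.
OP2 starts before OP1 ends → OP1 and OP2 overlap.
OP3 starts before OP1 ends → OP1 and OP3 overlap.
OP5 starts after OP1 ends, so nothing later overlaps OP1 either.
OP3 starts before OP2 ends → OP2 and OP3 overlap.
OP5 starts after OP2 ends, so nothing later overlaps OP2 either.
OP5 starts after OP3 ends, so nothing later overlaps OP3 either.
OP4 starts before OP5 ends → OP5 and OP4 overlap.
OP7 starts before OP5 ends → OP5 and OP7 overlap.
OP6 starts after OP5 ends, so nothing later overlaps OP5 either.
OP7 starts before OP4 ends → OP4 and OP7 overlap.
OP6 starts after OP4 ends, so nothing later overlaps OP4 either.
OP6 starts after OP7 ends, so nothing later overlaps OP7 either.
OP8 starts before OP6 ends → OP6 and OP8 overlap.
Overlapping pairs: OP1 & OP2, OP1 & OP3, OP2 & OP3, OP4 & OP5, OP4 & OP7, OP5 & OP7, OP6 & OP8 — 7 in total.

7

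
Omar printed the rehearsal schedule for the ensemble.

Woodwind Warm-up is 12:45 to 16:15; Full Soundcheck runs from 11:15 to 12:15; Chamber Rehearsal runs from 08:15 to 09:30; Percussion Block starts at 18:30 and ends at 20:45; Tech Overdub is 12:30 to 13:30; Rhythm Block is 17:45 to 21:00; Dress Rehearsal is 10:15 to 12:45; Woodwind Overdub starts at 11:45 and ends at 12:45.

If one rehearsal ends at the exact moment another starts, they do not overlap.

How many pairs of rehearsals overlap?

Sorted by start: Chamber Rehearsal, Dress Rehearsal, Full Soundcheck, Woodwind Overdub, Tech Overdub, Woodwind Warm-up, Rhythm Block, Percussion Block.
Dress Rehearsal starts after Chamber Rehearsal ends, so Chamber Rehearsal has no further overlaps.
Full Soundcheck starts before Dress Rehearsal ends → Dress Rehearsal and Full Soundcheck overlap.
Woodwind Overdub starts before Dress Rehearsal ends → Dress Rehearsal and Woodwind Overdub overlap.
Tech Overdub starts before Dress Rehearsal ends → Dress Rehearsal and Tech Overdub overlap.
Woodwind Warm-up starts exactly when Dress Rehearsal ends (back-to-back, no overlap), so Dress Rehearsal has no further overlaps.
Woodwind Overdub starts before Full Soundcheck ends → Full Soundcheck and Woodwind Overdub overlap.
Tech Overdub starts after Full Soundcheck ends, so Full Soundcheck has no further overlaps.
Tech Overdub starts before Woodwind Overdub ends → Woodwind Overdub and Tech Overdub overlap.
Woodwind Warm-up starts exactly when Woodwind Overdub ends (back-to-back, no overlap), so Woodwind Overdub has no further overlaps.
Woodwind Warm-up starts before Tech Overdub ends → Tech Overdub and Woodwind Warm-up overlap.
Rhythm Block starts after Tech Overdub ends, so Tech Overdub has no further overlaps.
Rhythm Block starts after Woodwind Warm-up ends, so Woodwind Warm-up has no further overlaps.
Percussion Block starts before Rhythm Block ends → Rhythm Block and Percussion Block overlap.
Overlapping pairs: Dress Rehearsal & Full Soundcheck, Dress Rehearsal & Tech Overdub, Dress Rehearsal & Woodwind Overdub, Full Soundcheck & Woodwind Overdub, Percussion Block & Rhythm Block, Tech Overdub & Woodwind Overdub, Tech Overdub & Woodwind Warm-up — 7 in total.

7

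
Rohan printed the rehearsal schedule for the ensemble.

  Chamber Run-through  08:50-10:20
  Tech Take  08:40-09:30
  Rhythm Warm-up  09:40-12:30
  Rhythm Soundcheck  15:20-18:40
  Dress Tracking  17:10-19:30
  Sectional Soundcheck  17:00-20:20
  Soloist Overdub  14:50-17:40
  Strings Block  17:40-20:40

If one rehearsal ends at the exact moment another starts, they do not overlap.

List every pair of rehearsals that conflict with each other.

Sorted by start: Tech Take, Chamber Run-through, Rhythm Warm-up, Soloist Overdub, Rhythm Soundcheck, Sectional Soundcheck, Dress Tracking, Strings Block.
Chamber Run-through starts before Tech Take ends → Tech Take and Chamber Run-through overlap.
Rhythm Warm-up starts after Tech Take ends — done with Tech Take.
Rhythm Warm-up starts before Chamber Run-through ends → Chamber Run-through and Rhythm Warm-up overlap.
Soloist Overdub starts after Chamber Run-through ends — done with Chamber Run-through.
Soloist Overdub starts after Rhythm Warm-up ends — done with Rhythm Warm-up.
Rhythm Soundcheck starts before Soloist Overdub ends → Soloist Overdub and Rhythm Soundcheck overlap.
Sectional Soundcheck starts before Soloist Overdub ends → Soloist Overdub and Sectional Soundcheck overlap.
Dress Tracking starts before Soloist Overdub ends → Soloist Overdub and Dress Tracking overlap.
Strings Block starts exactly when Soloist Overdub ends (back-to-back, no overlap).
Sectional Soundcheck starts before Rhythm Soundcheck ends → Rhythm Soundcheck and Sectional Soundcheck overlap.
Dress Tracking starts before Rhythm Soundcheck ends → Rhythm Soundcheck and Dress Tracking overlap.
Strings Block starts before Rhythm Soundcheck ends → Rhythm Soundcheck and Strings Block overlap.
Dress Tracking starts before Sectional Soundcheck ends → Sectional Soundcheck and Dress Tracking overlap.
Strings Block starts before Sectional Soundcheck ends → Sectional Soundcheck and Strings Block overlap.
Strings Block starts before Dress Tracking ends → Dress Tracking and Strings Block overlap.

Chamber Run-through & Rhythm Warm-up, Chamber Run-through & Tech Take, Dress Tracking & Rhythm Soundcheck, Dress Tracking & Sectional Soundcheck, Dress Tracking & Soloist Overdub, Dress Tracking & Strings Block, Rhythm Soundcheck & Sectional Soundcheck, Rhythm Soundcheck & Soloist Overdub, Rhythm Soundcheck & Strings Block, Sectional Soundcheck & Soloist Overdub, Sectional Soundcheck & Strings Block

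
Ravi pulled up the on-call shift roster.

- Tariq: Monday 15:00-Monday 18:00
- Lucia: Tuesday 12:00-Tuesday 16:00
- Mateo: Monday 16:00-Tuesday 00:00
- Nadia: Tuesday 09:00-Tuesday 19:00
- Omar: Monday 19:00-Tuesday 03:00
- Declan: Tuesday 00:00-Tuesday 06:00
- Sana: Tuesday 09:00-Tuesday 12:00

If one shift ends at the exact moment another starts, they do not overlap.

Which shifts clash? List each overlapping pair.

Declan & Omar, Lucia & Nadia, Mateo & Omar, Mateo & Tariq, Nadia & Sana

Sorted by start: Tariq, Mateo, Omar, Declan, Nadia, Sana, Lucia.
Mateo starts before Tariq ends → Tariq and Mateo overlap.
Omar starts after Tariq ends, so nothing later overlaps Tariq either.
Omar starts before Mateo ends → Mateo and Omar overlap.
Declan starts exactly when Mateo ends (back-to-back, no overlap), so nothing later overlaps Mateo either.
Declan starts before Omar ends → Omar and Declan overlap.
Nadia starts after Omar ends, so nothing later overlaps Omar either.
Nadia starts after Declan ends, so nothing later overlaps Declan either.
Sana starts before Nadia ends → Nadia and Sana overlap.
Lucia starts before Nadia ends → Nadia and Lucia overlap.
Lucia starts exactly when Sana ends (back-to-back, no overlap).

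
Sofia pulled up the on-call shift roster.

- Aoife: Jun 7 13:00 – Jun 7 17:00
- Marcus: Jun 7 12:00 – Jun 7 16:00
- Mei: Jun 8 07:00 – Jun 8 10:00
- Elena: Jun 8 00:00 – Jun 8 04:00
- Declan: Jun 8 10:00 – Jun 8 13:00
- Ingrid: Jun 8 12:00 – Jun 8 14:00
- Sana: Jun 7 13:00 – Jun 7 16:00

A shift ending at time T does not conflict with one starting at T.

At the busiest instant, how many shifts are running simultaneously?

3

Sweep the timeline, counting +1 at each start and −1 at each end (ends before starts at a tie):
Jun 7 12:00 start Marcus → 1
Jun 7 13:00 start Aoife → 2
Jun 7 13:00 start Sana → 3
Jun 7 16:00 end Marcus → 2
Jun 7 16:00 end Sana → 1
Jun 7 17:00 end Aoife → 0
Jun 8 00:00 start Elena → 1
Jun 8 04:00 end Elena → 0
Jun 8 07:00 start Mei → 1
Jun 8 10:00 end Mei → 0
Jun 8 10:00 start Declan → 1
Jun 8 12:00 start Ingrid → 2
Jun 8 13:00 end Declan → 1
Jun 8 14:00 end Ingrid → 0
Peak is 3, at Jun 7 13:00 (Aoife, Marcus, Sana).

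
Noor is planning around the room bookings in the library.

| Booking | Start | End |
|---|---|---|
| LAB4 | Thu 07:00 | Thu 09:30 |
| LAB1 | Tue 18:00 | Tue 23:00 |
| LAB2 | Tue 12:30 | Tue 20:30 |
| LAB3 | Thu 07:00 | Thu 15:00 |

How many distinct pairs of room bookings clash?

2

Two intervals overlap when each starts before the other ends.
Sorted by start: LAB2, LAB1, LAB3, LAB4.
LAB1 starts before LAB2 ends → LAB2 and LAB1 overlap.
LAB3 starts after LAB2 ends, so LAB2 has no further overlaps.
LAB3 starts after LAB1 ends, so LAB1 has no further overlaps.
LAB4 starts before LAB3 ends → LAB3 and LAB4 overlap.
Overlapping pairs: LAB1 & LAB2, LAB3 & LAB4 — 2 in total.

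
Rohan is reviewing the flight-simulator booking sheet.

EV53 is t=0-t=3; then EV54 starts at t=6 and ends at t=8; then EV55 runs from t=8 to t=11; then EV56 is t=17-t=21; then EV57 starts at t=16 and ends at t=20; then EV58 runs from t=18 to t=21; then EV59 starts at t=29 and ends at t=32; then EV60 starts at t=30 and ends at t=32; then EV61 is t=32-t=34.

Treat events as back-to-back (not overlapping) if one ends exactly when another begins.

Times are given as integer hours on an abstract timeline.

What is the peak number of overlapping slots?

Sort all start/end points and keep a running count:
t=0 start EV53 → 1
t=3 end EV53 → 0
t=6 start EV54 → 1
t=8 end EV54 → 0
t=8 start EV55 → 1
t=11 end EV55 → 0
t=16 start EV57 → 1
t=17 start EV56 → 2
t=18 start EV58 → 3
t=20 end EV57 → 2
t=21 end EV56 → 1
t=21 end EV58 → 0
t=29 start EV59 → 1
t=30 start EV60 → 2
t=32 end EV59 → 1
t=32 end EV60 → 0
t=32 start EV61 → 1
t=34 end EV61 → 0
Peak is 3, at t=18 (EV56, EV57, EV58).

3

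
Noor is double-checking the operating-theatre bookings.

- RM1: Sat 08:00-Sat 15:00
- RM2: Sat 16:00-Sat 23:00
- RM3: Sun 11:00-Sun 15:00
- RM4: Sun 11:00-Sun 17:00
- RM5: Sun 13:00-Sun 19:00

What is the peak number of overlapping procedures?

3

Sweep the timeline, counting +1 at each start and −1 at each end (ends before starts at a tie):
Sat 08:00 start RM1 → 1
Sat 15:00 end RM1 → 0
Sat 16:00 start RM2 → 1
Sat 23:00 end RM2 → 0
Sun 11:00 start RM3 → 1
Sun 11:00 start RM4 → 2
Sun 13:00 start RM5 → 3
Sun 15:00 end RM3 → 2
Sun 17:00 end RM4 → 1
Sun 19:00 end RM5 → 0
Peak is 3, at Sun 13:00 (RM3, RM4, RM5).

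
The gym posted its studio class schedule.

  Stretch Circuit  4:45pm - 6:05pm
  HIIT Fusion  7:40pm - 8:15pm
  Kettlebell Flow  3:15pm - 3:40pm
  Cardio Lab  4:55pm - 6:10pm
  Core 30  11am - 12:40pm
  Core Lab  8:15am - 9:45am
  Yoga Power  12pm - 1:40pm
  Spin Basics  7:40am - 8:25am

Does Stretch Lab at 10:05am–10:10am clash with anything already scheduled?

Spin Basics: ends 8:25am at or before Stretch Lab starts 10:05am → clear.
Core Lab: ends 9:45am at or before Stretch Lab starts 10:05am → clear.
Core 30: starts 11am at or after Stretch Lab ends 10:10am → clear.
Yoga Power: starts 12pm at or after Stretch Lab ends 10:10am → clear.
Kettlebell Flow: starts 3:15pm at or after Stretch Lab ends 10:10am → clear.
Stretch Circuit: starts 4:45pm at or after Stretch Lab ends 10:10am → clear.
Cardio Lab: starts 4:55pm at or after Stretch Lab ends 10:10am → clear.
HIIT Fusion: starts 7:40pm at or after Stretch Lab ends 10:10am → clear.

No — it doesn't clash with anything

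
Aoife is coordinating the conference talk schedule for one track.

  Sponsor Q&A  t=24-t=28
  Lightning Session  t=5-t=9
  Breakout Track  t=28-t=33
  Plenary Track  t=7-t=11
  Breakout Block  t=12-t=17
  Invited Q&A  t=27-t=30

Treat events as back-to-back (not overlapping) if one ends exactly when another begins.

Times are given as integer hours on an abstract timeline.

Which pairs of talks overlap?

Breakout Track & Invited Q&A, Invited Q&A & Sponsor Q&A, Lightning Session & Plenary Track

Sorted by start: Lightning Session, Plenary Track, Breakout Block, Sponsor Q&A, Invited Q&A, Breakout Track.
Plenary Track starts before Lightning Session ends → Lightning Session and Plenary Track overlap.
Breakout Block starts after Lightning Session ends, so Lightning Session has no further overlaps.
Breakout Block starts after Plenary Track ends, so Plenary Track has no further overlaps.
Sponsor Q&A starts after Breakout Block ends, so Breakout Block has no further overlaps.
Invited Q&A starts before Sponsor Q&A ends → Sponsor Q&A and Invited Q&A overlap.
Breakout Track starts exactly when Sponsor Q&A ends (back-to-back, no overlap).
Breakout Track starts before Invited Q&A ends → Invited Q&A and Breakout Track overlap.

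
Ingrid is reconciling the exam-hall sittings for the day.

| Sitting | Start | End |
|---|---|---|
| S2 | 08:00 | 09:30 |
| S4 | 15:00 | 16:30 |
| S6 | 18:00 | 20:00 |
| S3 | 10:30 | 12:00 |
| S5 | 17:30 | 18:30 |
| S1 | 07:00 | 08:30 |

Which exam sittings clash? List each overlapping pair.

S1 & S2, S5 & S6

Sorted by start: S1, S2, S3, S4, S5, S6.
S2 starts before S1 ends → S1 and S2 overlap.
S3 starts after S1 ends — done with S1.
S3 starts after S2 ends — done with S2.
S4 starts after S3 ends — done with S3.
S5 starts after S4 ends — done with S4.
S6 starts before S5 ends → S5 and S6 overlap.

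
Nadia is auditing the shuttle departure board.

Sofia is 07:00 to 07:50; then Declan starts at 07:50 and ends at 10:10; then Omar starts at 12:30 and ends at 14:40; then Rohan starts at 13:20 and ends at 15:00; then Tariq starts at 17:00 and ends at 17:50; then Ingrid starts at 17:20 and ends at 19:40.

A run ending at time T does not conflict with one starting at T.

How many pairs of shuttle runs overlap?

2

Sorted by start: Sofia, Declan, Omar, Rohan, Tariq, Ingrid.
Declan starts exactly when Sofia ends (back-to-back, no overlap), so nothing later overlaps Sofia either.
Omar starts after Declan ends, so nothing later overlaps Declan either.
Rohan starts before Omar ends → Omar and Rohan overlap.
Tariq starts after Omar ends, so nothing later overlaps Omar either.
Tariq starts after Rohan ends, so nothing later overlaps Rohan either.
Ingrid starts before Tariq ends → Tariq and Ingrid overlap.
Overlapping pairs: Ingrid & Tariq, Omar & Rohan — 2 in total.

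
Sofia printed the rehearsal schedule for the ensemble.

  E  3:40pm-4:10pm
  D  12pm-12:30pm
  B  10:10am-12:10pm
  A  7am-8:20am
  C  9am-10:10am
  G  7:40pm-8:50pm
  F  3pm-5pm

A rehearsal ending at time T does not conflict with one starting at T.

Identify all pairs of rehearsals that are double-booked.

B & D, E & F

Two intervals overlap when each starts before the other ends.
Sorted by start: A, C, B, D, F, E, G.
C starts after A ends, so A has no further overlaps.
B starts exactly when C ends (back-to-back, no overlap), so C has no further overlaps.
D starts before B ends → B and D overlap.
F starts after B ends, so B has no further overlaps.
F starts after D ends, so D has no further overlaps.
E starts before F ends → F and E overlap.
G starts after F ends.
G starts after E ends.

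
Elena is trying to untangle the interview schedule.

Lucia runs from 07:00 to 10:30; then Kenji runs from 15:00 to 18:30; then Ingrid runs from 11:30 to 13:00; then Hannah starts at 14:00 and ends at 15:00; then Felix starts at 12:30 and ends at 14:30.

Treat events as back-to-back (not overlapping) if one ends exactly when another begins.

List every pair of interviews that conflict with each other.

Sorted by start: Lucia, Ingrid, Felix, Hannah, Kenji.
Ingrid starts after Lucia ends — done with Lucia.
Felix starts before Ingrid ends → Ingrid and Felix overlap.
Hannah starts after Ingrid ends — done with Ingrid.
Hannah starts before Felix ends → Felix and Hannah overlap.
Kenji starts after Felix ends.
Kenji starts exactly when Hannah ends (back-to-back, no overlap).

Felix & Hannah, Felix & Ingrid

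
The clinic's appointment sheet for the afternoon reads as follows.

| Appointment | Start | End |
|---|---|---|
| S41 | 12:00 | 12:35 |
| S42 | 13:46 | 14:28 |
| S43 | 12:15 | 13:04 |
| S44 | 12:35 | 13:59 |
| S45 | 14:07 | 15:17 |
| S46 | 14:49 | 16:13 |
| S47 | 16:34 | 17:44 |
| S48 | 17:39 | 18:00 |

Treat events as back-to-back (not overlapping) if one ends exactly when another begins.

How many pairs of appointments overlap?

6

Sorted by start: S41, S43, S44, S42, S45, S46, S47, S48.
S43 starts before S41 ends → S41 and S43 overlap.
S44 starts exactly when S41 ends (back-to-back, no overlap) — done with S41.
S44 starts before S43 ends → S43 and S44 overlap.
S42 starts after S43 ends — done with S43.
S42 starts before S44 ends → S44 and S42 overlap.
S45 starts after S44 ends — done with S44.
S45 starts before S42 ends → S42 and S45 overlap.
S46 starts after S42 ends — done with S42.
S46 starts before S45 ends → S45 and S46 overlap.
S47 starts after S45 ends — done with S45.
S47 starts after S46 ends — done with S46.
S48 starts before S47 ends → S47 and S48 overlap.
Overlapping pairs: S41 & S43, S42 & S44, S42 & S45, S43 & S44, S45 & S46, S47 & S48 — 6 in total.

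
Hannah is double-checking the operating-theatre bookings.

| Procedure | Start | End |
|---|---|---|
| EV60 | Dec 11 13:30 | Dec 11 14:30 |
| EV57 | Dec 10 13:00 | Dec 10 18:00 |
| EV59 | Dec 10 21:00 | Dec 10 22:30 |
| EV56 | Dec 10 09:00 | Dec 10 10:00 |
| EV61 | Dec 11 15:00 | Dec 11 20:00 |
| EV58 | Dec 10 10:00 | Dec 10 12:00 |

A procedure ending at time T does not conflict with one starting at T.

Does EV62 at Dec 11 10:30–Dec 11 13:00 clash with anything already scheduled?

EV56: ends Dec 10 10:00 at or before EV62 starts Dec 11 10:30 → clear.
EV58: ends Dec 10 12:00 at or before EV62 starts Dec 11 10:30 → clear.
EV57: ends Dec 10 18:00 at or before EV62 starts Dec 11 10:30 → clear.
EV59: ends Dec 10 22:30 at or before EV62 starts Dec 11 10:30 → clear.
EV60: starts Dec 11 13:30 at or after EV62 ends Dec 11 13:00 → clear.
EV61: starts Dec 11 15:00 at or after EV62 ends Dec 11 13:00 → clear.

No — it doesn't clash with anything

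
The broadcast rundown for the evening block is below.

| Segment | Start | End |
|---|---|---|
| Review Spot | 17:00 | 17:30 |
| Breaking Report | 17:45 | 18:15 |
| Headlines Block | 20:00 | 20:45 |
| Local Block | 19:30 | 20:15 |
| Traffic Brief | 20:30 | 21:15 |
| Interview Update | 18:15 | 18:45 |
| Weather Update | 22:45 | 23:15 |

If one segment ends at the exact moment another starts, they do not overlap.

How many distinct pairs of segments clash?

Sorted by start: Review Spot, Breaking Report, Interview Update, Local Block, Headlines Block, Traffic Brief, Weather Update.
Breaking Report starts after Review Spot ends; Review Spot is clear from here.
Interview Update starts exactly when Breaking Report ends (back-to-back, no overlap); Breaking Report is clear from here.
Local Block starts after Interview Update ends; Interview Update is clear from here.
Headlines Block starts before Local Block ends → Local Block and Headlines Block overlap.
Traffic Brief starts after Local Block ends; Local Block is clear from here.
Traffic Brief starts before Headlines Block ends → Headlines Block and Traffic Brief overlap.
Weather Update starts after Headlines Block ends.
Weather Update starts after Traffic Brief ends.
Overlapping pairs: Headlines Block & Local Block, Headlines Block & Traffic Brief — 2 in total.

2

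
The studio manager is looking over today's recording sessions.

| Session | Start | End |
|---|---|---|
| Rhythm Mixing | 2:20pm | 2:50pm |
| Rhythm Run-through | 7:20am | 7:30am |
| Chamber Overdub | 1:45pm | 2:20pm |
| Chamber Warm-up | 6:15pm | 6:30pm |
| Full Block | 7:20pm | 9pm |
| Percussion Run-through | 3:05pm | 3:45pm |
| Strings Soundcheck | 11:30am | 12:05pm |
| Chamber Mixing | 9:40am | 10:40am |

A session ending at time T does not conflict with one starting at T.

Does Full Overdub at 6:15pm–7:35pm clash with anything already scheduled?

Rhythm Run-through: ends 7:30am at or before Full Overdub starts 6:15pm → clear.
Chamber Mixing: ends 10:40am at or before Full Overdub starts 6:15pm → clear.
Strings Soundcheck: ends 12:05pm at or before Full Overdub starts 6:15pm → clear.
Chamber Overdub: ends 2:20pm at or before Full Overdub starts 6:15pm → clear.
Rhythm Mixing: ends 2:50pm at or before Full Overdub starts 6:15pm → clear.
Percussion Run-through: ends 3:45pm at or before Full Overdub starts 6:15pm → clear.
Chamber Warm-up: starts 6:15pm before Full Overdub ends 7:35pm, and ends 6:30pm after Full Overdub starts 6:15pm → overlap.
Full Block: starts 7:20pm before Full Overdub ends 7:35pm, and ends 9pm after Full Overdub starts 6:15pm → overlap.
Full Overdub overlaps Chamber Warm-up, Full Block.

Yes — it overlaps Chamber Warm-up, Full Block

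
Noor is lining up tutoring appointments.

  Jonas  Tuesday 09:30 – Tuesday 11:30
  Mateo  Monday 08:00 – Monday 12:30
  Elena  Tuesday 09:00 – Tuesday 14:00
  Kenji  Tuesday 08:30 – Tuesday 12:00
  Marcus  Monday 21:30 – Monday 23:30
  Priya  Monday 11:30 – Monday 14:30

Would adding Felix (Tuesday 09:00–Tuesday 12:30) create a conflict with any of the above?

Yes — it overlaps Elena, Jonas, Kenji

Mateo: ends Monday 12:30 at or before Felix starts Tuesday 09:00 → clear.
Priya: ends Monday 14:30 at or before Felix starts Tuesday 09:00 → clear.
Marcus: ends Monday 23:30 at or before Felix starts Tuesday 09:00 → clear.
Kenji: starts Tuesday 08:30 before Felix ends Tuesday 12:30, and ends Tuesday 12:00 after Felix starts Tuesday 09:00 → overlap.
Elena: starts Tuesday 09:00 before Felix ends Tuesday 12:30, and ends Tuesday 14:00 after Felix starts Tuesday 09:00 → overlap.
Jonas: starts Tuesday 09:30 before Felix ends Tuesday 12:30, and ends Tuesday 11:30 after Felix starts Tuesday 09:00 → overlap.
Felix overlaps Kenji, Elena, Jonas.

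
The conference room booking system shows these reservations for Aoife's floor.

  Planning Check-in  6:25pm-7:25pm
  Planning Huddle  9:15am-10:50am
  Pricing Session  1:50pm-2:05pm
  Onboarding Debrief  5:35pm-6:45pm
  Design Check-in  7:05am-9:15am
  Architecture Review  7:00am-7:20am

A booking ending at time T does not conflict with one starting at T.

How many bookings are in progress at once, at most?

2

Sort all start/end points and keep a running count:
7:00am start Architecture Review → 1
7:05am start Design Check-in → 2
7:20am end Architecture Review → 1
9:15am end Design Check-in → 0
9:15am start Planning Huddle → 1
10:50am end Planning Huddle → 0
1:50pm start Pricing Session → 1
2:05pm end Pricing Session → 0
5:35pm start Onboarding Debrief → 1
6:25pm start Planning Check-in → 2
6:45pm end Onboarding Debrief → 1
7:25pm end Planning Check-in → 0
Peak is 2, at 7:05am (Architecture Review, Design Check-in).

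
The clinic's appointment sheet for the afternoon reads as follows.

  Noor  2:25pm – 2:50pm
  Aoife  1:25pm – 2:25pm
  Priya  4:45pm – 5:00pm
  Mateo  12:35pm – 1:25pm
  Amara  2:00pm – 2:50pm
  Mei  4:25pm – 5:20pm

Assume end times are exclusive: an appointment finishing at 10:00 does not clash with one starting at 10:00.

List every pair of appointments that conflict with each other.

Amara & Aoife, Amara & Noor, Mei & Priya

Check each pair: they overlap iff neither finishes before the other starts.
Sorted by start: Mateo, Aoife, Amara, Noor, Mei, Priya.
Aoife starts exactly when Mateo ends (back-to-back, no overlap) — done with Mateo.
Amara starts before Aoife ends → Aoife and Amara overlap.
Noor starts exactly when Aoife ends (back-to-back, no overlap) — done with Aoife.
Noor starts before Amara ends → Amara and Noor overlap.
Mei starts after Amara ends — done with Amara.
Mei starts after Noor ends — done with Noor.
Priya starts before Mei ends → Mei and Priya overlap.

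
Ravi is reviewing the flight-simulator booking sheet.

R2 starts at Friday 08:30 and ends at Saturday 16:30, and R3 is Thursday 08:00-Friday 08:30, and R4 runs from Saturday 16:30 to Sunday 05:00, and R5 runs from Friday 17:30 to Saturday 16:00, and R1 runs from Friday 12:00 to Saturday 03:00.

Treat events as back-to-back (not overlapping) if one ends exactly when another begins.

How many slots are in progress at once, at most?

Sweep the timeline, counting +1 at each start and −1 at each end (ends before starts at a tie):
Thursday 08:00 start R3 → 1
Friday 08:30 end R3 → 0
Friday 08:30 start R2 → 1
Friday 12:00 start R1 → 2
Friday 17:30 start R5 → 3
Saturday 03:00 end R1 → 2
Saturday 16:00 end R5 → 1
Saturday 16:30 end R2 → 0
Saturday 16:30 start R4 → 1
Sunday 05:00 end R4 → 0
Peak is 3, at Friday 17:30 (R1, R2, R5).

3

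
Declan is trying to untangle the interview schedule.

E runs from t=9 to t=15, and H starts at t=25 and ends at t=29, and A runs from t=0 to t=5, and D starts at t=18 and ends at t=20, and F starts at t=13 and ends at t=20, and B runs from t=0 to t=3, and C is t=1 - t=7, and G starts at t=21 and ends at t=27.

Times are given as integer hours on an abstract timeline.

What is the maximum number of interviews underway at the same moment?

Sweep the timeline, counting +1 at each start and −1 at each end (ends before starts at a tie):
t=0 start A → 1
t=0 start B → 2
t=1 start C → 3
t=3 end B → 2
t=5 end A → 1
t=7 end C → 0
t=9 start E → 1
t=13 start F → 2
t=15 end E → 1
t=18 start D → 2
t=20 end D → 1
t=20 end F → 0
t=21 start G → 1
t=25 start H → 2
t=27 end G → 1
t=29 end H → 0
Peak is 3, at t=1 (A, B, C).

3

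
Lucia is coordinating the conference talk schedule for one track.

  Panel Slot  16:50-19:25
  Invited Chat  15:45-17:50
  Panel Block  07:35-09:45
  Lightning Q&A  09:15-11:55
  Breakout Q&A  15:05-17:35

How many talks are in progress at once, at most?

Sort all start/end points and keep a running count:
07:35 start Panel Block → 1
09:15 start Lightning Q&A → 2
09:45 end Panel Block → 1
11:55 end Lightning Q&A → 0
15:05 start Breakout Q&A → 1
15:45 start Invited Chat → 2
16:50 start Panel Slot → 3
17:35 end Breakout Q&A → 2
17:50 end Invited Chat → 1
19:25 end Panel Slot → 0
Peak is 3, at 16:50 (Breakout Q&A, Invited Chat, Panel Slot).

3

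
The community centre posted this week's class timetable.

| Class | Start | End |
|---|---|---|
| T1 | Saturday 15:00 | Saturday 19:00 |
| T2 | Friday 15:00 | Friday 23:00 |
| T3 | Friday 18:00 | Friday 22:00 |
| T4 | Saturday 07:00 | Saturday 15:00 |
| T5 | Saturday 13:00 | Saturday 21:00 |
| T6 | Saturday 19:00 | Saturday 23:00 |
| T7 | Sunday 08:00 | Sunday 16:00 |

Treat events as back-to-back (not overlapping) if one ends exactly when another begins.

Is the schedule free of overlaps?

Sorted by start: T2, T3, T4, T5, T1, T6, T7.
T3 starts before T2 ends → T2 and T3 overlap.
That's a conflict, so the schedule is not conflict-free.

No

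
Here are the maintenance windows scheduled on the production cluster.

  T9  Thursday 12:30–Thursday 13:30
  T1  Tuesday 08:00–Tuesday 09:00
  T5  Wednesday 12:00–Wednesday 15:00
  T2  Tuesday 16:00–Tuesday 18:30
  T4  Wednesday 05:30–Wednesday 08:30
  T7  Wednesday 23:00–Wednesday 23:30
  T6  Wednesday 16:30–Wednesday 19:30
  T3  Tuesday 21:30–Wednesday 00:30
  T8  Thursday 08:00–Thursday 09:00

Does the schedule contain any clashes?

No

Check each pair: they overlap iff neither finishes before the other starts.
Sorted by start: T1, T2, T3, T4, T5, T6, T7, T8, T9.
T2 starts after T1 ends; T1 is clear from here.
T3 starts after T2 ends; T2 is clear from here.
T4 starts after T3 ends; T3 is clear from here.
T5 starts after T4 ends; T4 is clear from here.
T6 starts after T5 ends; T5 is clear from here.
T7 starts after T6 ends; T6 is clear from here.
T8 starts after T7 ends; T7 is clear from here.
T9 starts after T8 ends.
Every pair is clear; the schedule has no overlaps.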